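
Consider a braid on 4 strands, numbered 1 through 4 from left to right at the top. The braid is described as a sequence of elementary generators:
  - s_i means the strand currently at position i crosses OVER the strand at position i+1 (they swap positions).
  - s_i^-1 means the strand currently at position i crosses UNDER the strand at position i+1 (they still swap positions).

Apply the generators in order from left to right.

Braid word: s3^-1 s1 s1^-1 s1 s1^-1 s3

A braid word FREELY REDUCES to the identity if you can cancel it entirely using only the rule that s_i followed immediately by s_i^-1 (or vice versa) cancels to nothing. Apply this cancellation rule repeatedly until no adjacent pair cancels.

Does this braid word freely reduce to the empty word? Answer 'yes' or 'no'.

Gen 1 (s3^-1): push. Stack: [s3^-1]
Gen 2 (s1): push. Stack: [s3^-1 s1]
Gen 3 (s1^-1): cancels prior s1. Stack: [s3^-1]
Gen 4 (s1): push. Stack: [s3^-1 s1]
Gen 5 (s1^-1): cancels prior s1. Stack: [s3^-1]
Gen 6 (s3): cancels prior s3^-1. Stack: []
Reduced word: (empty)

Answer: yes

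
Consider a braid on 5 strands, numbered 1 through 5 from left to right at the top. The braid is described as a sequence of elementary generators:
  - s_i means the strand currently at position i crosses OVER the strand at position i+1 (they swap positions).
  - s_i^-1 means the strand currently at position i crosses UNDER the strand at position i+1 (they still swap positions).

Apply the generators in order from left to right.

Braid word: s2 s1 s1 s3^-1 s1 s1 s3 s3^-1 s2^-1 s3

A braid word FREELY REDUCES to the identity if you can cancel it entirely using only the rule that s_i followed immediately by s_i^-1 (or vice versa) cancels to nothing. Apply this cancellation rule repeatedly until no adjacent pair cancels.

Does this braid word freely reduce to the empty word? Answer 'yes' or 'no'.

Answer: no

Derivation:
Gen 1 (s2): push. Stack: [s2]
Gen 2 (s1): push. Stack: [s2 s1]
Gen 3 (s1): push. Stack: [s2 s1 s1]
Gen 4 (s3^-1): push. Stack: [s2 s1 s1 s3^-1]
Gen 5 (s1): push. Stack: [s2 s1 s1 s3^-1 s1]
Gen 6 (s1): push. Stack: [s2 s1 s1 s3^-1 s1 s1]
Gen 7 (s3): push. Stack: [s2 s1 s1 s3^-1 s1 s1 s3]
Gen 8 (s3^-1): cancels prior s3. Stack: [s2 s1 s1 s3^-1 s1 s1]
Gen 9 (s2^-1): push. Stack: [s2 s1 s1 s3^-1 s1 s1 s2^-1]
Gen 10 (s3): push. Stack: [s2 s1 s1 s3^-1 s1 s1 s2^-1 s3]
Reduced word: s2 s1 s1 s3^-1 s1 s1 s2^-1 s3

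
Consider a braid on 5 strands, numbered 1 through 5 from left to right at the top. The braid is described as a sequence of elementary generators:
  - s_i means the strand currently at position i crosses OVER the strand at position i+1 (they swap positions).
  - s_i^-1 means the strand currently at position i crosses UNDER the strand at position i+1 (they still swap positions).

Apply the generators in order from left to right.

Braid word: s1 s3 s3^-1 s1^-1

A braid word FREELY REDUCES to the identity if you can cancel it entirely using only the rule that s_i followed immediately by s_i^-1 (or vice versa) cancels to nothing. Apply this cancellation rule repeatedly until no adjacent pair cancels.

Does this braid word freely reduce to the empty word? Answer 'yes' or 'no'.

Gen 1 (s1): push. Stack: [s1]
Gen 2 (s3): push. Stack: [s1 s3]
Gen 3 (s3^-1): cancels prior s3. Stack: [s1]
Gen 4 (s1^-1): cancels prior s1. Stack: []
Reduced word: (empty)

Answer: yes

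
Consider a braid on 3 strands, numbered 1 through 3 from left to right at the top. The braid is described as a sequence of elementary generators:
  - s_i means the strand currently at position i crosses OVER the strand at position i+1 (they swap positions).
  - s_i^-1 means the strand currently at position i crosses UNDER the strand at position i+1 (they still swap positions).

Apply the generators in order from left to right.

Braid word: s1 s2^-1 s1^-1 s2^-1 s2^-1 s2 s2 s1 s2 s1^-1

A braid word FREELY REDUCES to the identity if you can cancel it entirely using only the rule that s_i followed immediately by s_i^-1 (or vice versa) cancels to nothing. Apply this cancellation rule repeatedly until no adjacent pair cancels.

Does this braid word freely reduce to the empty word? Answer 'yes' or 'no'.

Gen 1 (s1): push. Stack: [s1]
Gen 2 (s2^-1): push. Stack: [s1 s2^-1]
Gen 3 (s1^-1): push. Stack: [s1 s2^-1 s1^-1]
Gen 4 (s2^-1): push. Stack: [s1 s2^-1 s1^-1 s2^-1]
Gen 5 (s2^-1): push. Stack: [s1 s2^-1 s1^-1 s2^-1 s2^-1]
Gen 6 (s2): cancels prior s2^-1. Stack: [s1 s2^-1 s1^-1 s2^-1]
Gen 7 (s2): cancels prior s2^-1. Stack: [s1 s2^-1 s1^-1]
Gen 8 (s1): cancels prior s1^-1. Stack: [s1 s2^-1]
Gen 9 (s2): cancels prior s2^-1. Stack: [s1]
Gen 10 (s1^-1): cancels prior s1. Stack: []
Reduced word: (empty)

Answer: yes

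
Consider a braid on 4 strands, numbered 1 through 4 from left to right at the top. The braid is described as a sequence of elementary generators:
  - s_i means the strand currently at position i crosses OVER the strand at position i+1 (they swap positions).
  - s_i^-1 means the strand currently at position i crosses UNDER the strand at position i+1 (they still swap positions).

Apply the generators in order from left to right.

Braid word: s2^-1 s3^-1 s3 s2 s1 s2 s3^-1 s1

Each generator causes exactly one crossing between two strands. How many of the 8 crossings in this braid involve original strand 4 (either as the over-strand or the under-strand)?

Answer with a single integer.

Gen 1: crossing 2x3. Involves strand 4? no. Count so far: 0
Gen 2: crossing 2x4. Involves strand 4? yes. Count so far: 1
Gen 3: crossing 4x2. Involves strand 4? yes. Count so far: 2
Gen 4: crossing 3x2. Involves strand 4? no. Count so far: 2
Gen 5: crossing 1x2. Involves strand 4? no. Count so far: 2
Gen 6: crossing 1x3. Involves strand 4? no. Count so far: 2
Gen 7: crossing 1x4. Involves strand 4? yes. Count so far: 3
Gen 8: crossing 2x3. Involves strand 4? no. Count so far: 3

Answer: 3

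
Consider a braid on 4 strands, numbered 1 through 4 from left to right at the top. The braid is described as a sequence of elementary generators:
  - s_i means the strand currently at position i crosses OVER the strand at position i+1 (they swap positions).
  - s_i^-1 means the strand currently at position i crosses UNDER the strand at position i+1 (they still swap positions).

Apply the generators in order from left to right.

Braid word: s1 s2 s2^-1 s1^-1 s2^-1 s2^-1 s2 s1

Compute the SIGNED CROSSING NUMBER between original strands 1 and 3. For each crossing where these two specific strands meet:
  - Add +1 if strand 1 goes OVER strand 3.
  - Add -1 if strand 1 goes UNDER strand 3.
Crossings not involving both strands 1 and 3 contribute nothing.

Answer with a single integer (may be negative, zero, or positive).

Gen 1: crossing 1x2. Both 1&3? no. Sum: 0
Gen 2: 1 over 3. Both 1&3? yes. Contrib: +1. Sum: 1
Gen 3: 3 under 1. Both 1&3? yes. Contrib: +1. Sum: 2
Gen 4: crossing 2x1. Both 1&3? no. Sum: 2
Gen 5: crossing 2x3. Both 1&3? no. Sum: 2
Gen 6: crossing 3x2. Both 1&3? no. Sum: 2
Gen 7: crossing 2x3. Both 1&3? no. Sum: 2
Gen 8: 1 over 3. Both 1&3? yes. Contrib: +1. Sum: 3

Answer: 3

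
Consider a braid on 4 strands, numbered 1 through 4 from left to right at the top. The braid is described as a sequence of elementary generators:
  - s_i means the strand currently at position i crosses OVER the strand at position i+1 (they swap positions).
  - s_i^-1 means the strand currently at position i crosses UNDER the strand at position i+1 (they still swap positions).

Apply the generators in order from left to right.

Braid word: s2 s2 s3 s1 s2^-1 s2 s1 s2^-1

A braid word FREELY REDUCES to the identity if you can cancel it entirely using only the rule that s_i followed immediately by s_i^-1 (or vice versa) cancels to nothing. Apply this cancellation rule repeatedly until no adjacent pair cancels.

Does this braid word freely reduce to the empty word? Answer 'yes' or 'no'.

Gen 1 (s2): push. Stack: [s2]
Gen 2 (s2): push. Stack: [s2 s2]
Gen 3 (s3): push. Stack: [s2 s2 s3]
Gen 4 (s1): push. Stack: [s2 s2 s3 s1]
Gen 5 (s2^-1): push. Stack: [s2 s2 s3 s1 s2^-1]
Gen 6 (s2): cancels prior s2^-1. Stack: [s2 s2 s3 s1]
Gen 7 (s1): push. Stack: [s2 s2 s3 s1 s1]
Gen 8 (s2^-1): push. Stack: [s2 s2 s3 s1 s1 s2^-1]
Reduced word: s2 s2 s3 s1 s1 s2^-1

Answer: no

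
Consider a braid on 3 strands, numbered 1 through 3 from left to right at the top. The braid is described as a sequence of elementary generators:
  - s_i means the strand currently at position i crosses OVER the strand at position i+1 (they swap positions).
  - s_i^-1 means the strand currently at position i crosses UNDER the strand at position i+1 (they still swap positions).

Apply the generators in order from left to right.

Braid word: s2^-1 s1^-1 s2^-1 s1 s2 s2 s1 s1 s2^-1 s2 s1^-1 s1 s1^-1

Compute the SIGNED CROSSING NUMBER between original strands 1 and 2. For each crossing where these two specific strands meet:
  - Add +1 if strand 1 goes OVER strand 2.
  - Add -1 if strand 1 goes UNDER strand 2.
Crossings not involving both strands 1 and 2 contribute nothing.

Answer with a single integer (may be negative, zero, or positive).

Answer: -1

Derivation:
Gen 1: crossing 2x3. Both 1&2? no. Sum: 0
Gen 2: crossing 1x3. Both 1&2? no. Sum: 0
Gen 3: 1 under 2. Both 1&2? yes. Contrib: -1. Sum: -1
Gen 4: crossing 3x2. Both 1&2? no. Sum: -1
Gen 5: crossing 3x1. Both 1&2? no. Sum: -1
Gen 6: crossing 1x3. Both 1&2? no. Sum: -1
Gen 7: crossing 2x3. Both 1&2? no. Sum: -1
Gen 8: crossing 3x2. Both 1&2? no. Sum: -1
Gen 9: crossing 3x1. Both 1&2? no. Sum: -1
Gen 10: crossing 1x3. Both 1&2? no. Sum: -1
Gen 11: crossing 2x3. Both 1&2? no. Sum: -1
Gen 12: crossing 3x2. Both 1&2? no. Sum: -1
Gen 13: crossing 2x3. Both 1&2? no. Sum: -1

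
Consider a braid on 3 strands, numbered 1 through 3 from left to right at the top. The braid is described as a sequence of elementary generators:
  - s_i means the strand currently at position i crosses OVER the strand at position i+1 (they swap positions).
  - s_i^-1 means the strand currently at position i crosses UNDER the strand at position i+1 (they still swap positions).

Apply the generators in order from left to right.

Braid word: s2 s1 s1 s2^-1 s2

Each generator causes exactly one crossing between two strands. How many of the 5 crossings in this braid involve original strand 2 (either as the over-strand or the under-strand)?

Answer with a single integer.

Gen 1: crossing 2x3. Involves strand 2? yes. Count so far: 1
Gen 2: crossing 1x3. Involves strand 2? no. Count so far: 1
Gen 3: crossing 3x1. Involves strand 2? no. Count so far: 1
Gen 4: crossing 3x2. Involves strand 2? yes. Count so far: 2
Gen 5: crossing 2x3. Involves strand 2? yes. Count so far: 3

Answer: 3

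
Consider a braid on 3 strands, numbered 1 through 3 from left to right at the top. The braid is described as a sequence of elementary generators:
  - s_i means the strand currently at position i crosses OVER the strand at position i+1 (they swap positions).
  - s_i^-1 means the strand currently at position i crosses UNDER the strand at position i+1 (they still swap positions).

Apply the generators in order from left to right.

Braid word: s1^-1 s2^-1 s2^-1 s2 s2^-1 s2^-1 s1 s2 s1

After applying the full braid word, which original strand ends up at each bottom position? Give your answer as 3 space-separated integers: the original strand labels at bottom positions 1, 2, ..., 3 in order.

Gen 1 (s1^-1): strand 1 crosses under strand 2. Perm now: [2 1 3]
Gen 2 (s2^-1): strand 1 crosses under strand 3. Perm now: [2 3 1]
Gen 3 (s2^-1): strand 3 crosses under strand 1. Perm now: [2 1 3]
Gen 4 (s2): strand 1 crosses over strand 3. Perm now: [2 3 1]
Gen 5 (s2^-1): strand 3 crosses under strand 1. Perm now: [2 1 3]
Gen 6 (s2^-1): strand 1 crosses under strand 3. Perm now: [2 3 1]
Gen 7 (s1): strand 2 crosses over strand 3. Perm now: [3 2 1]
Gen 8 (s2): strand 2 crosses over strand 1. Perm now: [3 1 2]
Gen 9 (s1): strand 3 crosses over strand 1. Perm now: [1 3 2]

Answer: 1 3 2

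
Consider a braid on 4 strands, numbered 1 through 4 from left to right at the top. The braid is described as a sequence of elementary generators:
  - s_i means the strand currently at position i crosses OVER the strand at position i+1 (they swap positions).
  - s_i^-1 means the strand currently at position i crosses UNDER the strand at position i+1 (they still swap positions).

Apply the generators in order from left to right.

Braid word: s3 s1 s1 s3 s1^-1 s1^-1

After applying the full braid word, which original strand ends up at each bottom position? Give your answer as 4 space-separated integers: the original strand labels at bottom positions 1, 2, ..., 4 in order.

Answer: 1 2 3 4

Derivation:
Gen 1 (s3): strand 3 crosses over strand 4. Perm now: [1 2 4 3]
Gen 2 (s1): strand 1 crosses over strand 2. Perm now: [2 1 4 3]
Gen 3 (s1): strand 2 crosses over strand 1. Perm now: [1 2 4 3]
Gen 4 (s3): strand 4 crosses over strand 3. Perm now: [1 2 3 4]
Gen 5 (s1^-1): strand 1 crosses under strand 2. Perm now: [2 1 3 4]
Gen 6 (s1^-1): strand 2 crosses under strand 1. Perm now: [1 2 3 4]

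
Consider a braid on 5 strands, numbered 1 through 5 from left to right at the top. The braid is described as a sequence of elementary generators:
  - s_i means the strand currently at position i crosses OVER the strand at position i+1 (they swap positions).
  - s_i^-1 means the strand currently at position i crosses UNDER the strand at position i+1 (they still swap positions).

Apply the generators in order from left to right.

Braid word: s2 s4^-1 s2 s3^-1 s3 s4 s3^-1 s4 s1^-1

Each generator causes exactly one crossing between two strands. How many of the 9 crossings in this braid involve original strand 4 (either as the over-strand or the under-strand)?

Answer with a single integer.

Answer: 3

Derivation:
Gen 1: crossing 2x3. Involves strand 4? no. Count so far: 0
Gen 2: crossing 4x5. Involves strand 4? yes. Count so far: 1
Gen 3: crossing 3x2. Involves strand 4? no. Count so far: 1
Gen 4: crossing 3x5. Involves strand 4? no. Count so far: 1
Gen 5: crossing 5x3. Involves strand 4? no. Count so far: 1
Gen 6: crossing 5x4. Involves strand 4? yes. Count so far: 2
Gen 7: crossing 3x4. Involves strand 4? yes. Count so far: 3
Gen 8: crossing 3x5. Involves strand 4? no. Count so far: 3
Gen 9: crossing 1x2. Involves strand 4? no. Count so far: 3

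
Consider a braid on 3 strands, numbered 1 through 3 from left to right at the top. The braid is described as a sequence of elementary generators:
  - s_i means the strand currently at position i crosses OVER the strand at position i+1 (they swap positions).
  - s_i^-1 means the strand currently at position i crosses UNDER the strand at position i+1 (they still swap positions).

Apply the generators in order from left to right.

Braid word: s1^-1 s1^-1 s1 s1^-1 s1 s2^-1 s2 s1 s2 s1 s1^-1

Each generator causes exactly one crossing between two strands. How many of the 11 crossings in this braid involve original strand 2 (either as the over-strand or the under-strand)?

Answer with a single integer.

Gen 1: crossing 1x2. Involves strand 2? yes. Count so far: 1
Gen 2: crossing 2x1. Involves strand 2? yes. Count so far: 2
Gen 3: crossing 1x2. Involves strand 2? yes. Count so far: 3
Gen 4: crossing 2x1. Involves strand 2? yes. Count so far: 4
Gen 5: crossing 1x2. Involves strand 2? yes. Count so far: 5
Gen 6: crossing 1x3. Involves strand 2? no. Count so far: 5
Gen 7: crossing 3x1. Involves strand 2? no. Count so far: 5
Gen 8: crossing 2x1. Involves strand 2? yes. Count so far: 6
Gen 9: crossing 2x3. Involves strand 2? yes. Count so far: 7
Gen 10: crossing 1x3. Involves strand 2? no. Count so far: 7
Gen 11: crossing 3x1. Involves strand 2? no. Count so far: 7

Answer: 7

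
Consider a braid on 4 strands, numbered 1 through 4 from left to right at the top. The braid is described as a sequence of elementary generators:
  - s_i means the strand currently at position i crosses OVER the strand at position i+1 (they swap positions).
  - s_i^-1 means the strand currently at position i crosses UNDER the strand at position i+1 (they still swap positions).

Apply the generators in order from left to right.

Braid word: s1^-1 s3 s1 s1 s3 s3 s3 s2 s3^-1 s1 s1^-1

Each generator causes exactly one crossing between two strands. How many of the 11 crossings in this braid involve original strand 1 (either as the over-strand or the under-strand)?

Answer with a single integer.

Answer: 5

Derivation:
Gen 1: crossing 1x2. Involves strand 1? yes. Count so far: 1
Gen 2: crossing 3x4. Involves strand 1? no. Count so far: 1
Gen 3: crossing 2x1. Involves strand 1? yes. Count so far: 2
Gen 4: crossing 1x2. Involves strand 1? yes. Count so far: 3
Gen 5: crossing 4x3. Involves strand 1? no. Count so far: 3
Gen 6: crossing 3x4. Involves strand 1? no. Count so far: 3
Gen 7: crossing 4x3. Involves strand 1? no. Count so far: 3
Gen 8: crossing 1x3. Involves strand 1? yes. Count so far: 4
Gen 9: crossing 1x4. Involves strand 1? yes. Count so far: 5
Gen 10: crossing 2x3. Involves strand 1? no. Count so far: 5
Gen 11: crossing 3x2. Involves strand 1? no. Count so far: 5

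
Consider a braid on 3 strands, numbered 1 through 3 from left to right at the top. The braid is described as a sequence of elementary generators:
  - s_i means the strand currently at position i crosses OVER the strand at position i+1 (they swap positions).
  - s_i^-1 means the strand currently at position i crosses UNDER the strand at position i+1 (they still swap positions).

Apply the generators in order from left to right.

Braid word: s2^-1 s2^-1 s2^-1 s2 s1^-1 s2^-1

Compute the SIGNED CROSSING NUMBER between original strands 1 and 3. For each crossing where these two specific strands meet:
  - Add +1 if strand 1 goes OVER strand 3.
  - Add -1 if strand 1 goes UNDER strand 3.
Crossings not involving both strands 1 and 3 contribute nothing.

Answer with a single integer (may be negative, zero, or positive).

Answer: -1

Derivation:
Gen 1: crossing 2x3. Both 1&3? no. Sum: 0
Gen 2: crossing 3x2. Both 1&3? no. Sum: 0
Gen 3: crossing 2x3. Both 1&3? no. Sum: 0
Gen 4: crossing 3x2. Both 1&3? no. Sum: 0
Gen 5: crossing 1x2. Both 1&3? no. Sum: 0
Gen 6: 1 under 3. Both 1&3? yes. Contrib: -1. Sum: -1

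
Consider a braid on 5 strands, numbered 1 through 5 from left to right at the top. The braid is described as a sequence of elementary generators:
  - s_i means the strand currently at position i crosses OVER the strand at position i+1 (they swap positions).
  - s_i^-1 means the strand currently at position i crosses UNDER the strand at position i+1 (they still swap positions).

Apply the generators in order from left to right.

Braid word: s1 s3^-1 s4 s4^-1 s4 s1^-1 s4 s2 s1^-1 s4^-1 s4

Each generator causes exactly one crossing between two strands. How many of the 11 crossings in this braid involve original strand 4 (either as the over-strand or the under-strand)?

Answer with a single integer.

Answer: 3

Derivation:
Gen 1: crossing 1x2. Involves strand 4? no. Count so far: 0
Gen 2: crossing 3x4. Involves strand 4? yes. Count so far: 1
Gen 3: crossing 3x5. Involves strand 4? no. Count so far: 1
Gen 4: crossing 5x3. Involves strand 4? no. Count so far: 1
Gen 5: crossing 3x5. Involves strand 4? no. Count so far: 1
Gen 6: crossing 2x1. Involves strand 4? no. Count so far: 1
Gen 7: crossing 5x3. Involves strand 4? no. Count so far: 1
Gen 8: crossing 2x4. Involves strand 4? yes. Count so far: 2
Gen 9: crossing 1x4. Involves strand 4? yes. Count so far: 3
Gen 10: crossing 3x5. Involves strand 4? no. Count so far: 3
Gen 11: crossing 5x3. Involves strand 4? no. Count so far: 3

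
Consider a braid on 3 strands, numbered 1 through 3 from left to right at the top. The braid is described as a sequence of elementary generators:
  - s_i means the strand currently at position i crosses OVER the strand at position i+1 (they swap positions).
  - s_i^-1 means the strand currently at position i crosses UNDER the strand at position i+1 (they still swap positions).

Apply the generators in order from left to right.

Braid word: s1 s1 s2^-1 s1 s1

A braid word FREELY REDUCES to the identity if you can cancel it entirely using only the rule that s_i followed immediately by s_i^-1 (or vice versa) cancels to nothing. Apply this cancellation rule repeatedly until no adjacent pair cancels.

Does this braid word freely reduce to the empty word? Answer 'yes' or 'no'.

Answer: no

Derivation:
Gen 1 (s1): push. Stack: [s1]
Gen 2 (s1): push. Stack: [s1 s1]
Gen 3 (s2^-1): push. Stack: [s1 s1 s2^-1]
Gen 4 (s1): push. Stack: [s1 s1 s2^-1 s1]
Gen 5 (s1): push. Stack: [s1 s1 s2^-1 s1 s1]
Reduced word: s1 s1 s2^-1 s1 s1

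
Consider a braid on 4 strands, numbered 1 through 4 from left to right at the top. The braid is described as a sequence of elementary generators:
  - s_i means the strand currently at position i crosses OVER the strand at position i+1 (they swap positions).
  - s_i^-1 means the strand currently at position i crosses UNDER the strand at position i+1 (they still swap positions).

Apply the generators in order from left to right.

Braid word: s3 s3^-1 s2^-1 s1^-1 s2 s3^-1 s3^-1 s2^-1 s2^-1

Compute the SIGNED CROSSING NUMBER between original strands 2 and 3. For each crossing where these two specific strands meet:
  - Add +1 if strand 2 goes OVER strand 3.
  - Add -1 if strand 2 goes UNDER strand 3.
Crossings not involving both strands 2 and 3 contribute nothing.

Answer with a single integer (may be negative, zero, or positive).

Answer: -1

Derivation:
Gen 1: crossing 3x4. Both 2&3? no. Sum: 0
Gen 2: crossing 4x3. Both 2&3? no. Sum: 0
Gen 3: 2 under 3. Both 2&3? yes. Contrib: -1. Sum: -1
Gen 4: crossing 1x3. Both 2&3? no. Sum: -1
Gen 5: crossing 1x2. Both 2&3? no. Sum: -1
Gen 6: crossing 1x4. Both 2&3? no. Sum: -1
Gen 7: crossing 4x1. Both 2&3? no. Sum: -1
Gen 8: crossing 2x1. Both 2&3? no. Sum: -1
Gen 9: crossing 1x2. Both 2&3? no. Sum: -1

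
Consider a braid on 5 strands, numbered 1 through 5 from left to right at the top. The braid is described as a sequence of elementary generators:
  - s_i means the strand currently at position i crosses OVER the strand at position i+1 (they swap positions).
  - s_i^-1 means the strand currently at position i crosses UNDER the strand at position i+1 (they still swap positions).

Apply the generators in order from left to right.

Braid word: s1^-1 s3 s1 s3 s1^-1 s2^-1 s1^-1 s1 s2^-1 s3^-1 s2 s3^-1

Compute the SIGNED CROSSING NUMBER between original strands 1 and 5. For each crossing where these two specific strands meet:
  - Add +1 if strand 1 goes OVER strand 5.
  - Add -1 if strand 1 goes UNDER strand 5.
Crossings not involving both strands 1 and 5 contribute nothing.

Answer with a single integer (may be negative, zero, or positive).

Gen 1: crossing 1x2. Both 1&5? no. Sum: 0
Gen 2: crossing 3x4. Both 1&5? no. Sum: 0
Gen 3: crossing 2x1. Both 1&5? no. Sum: 0
Gen 4: crossing 4x3. Both 1&5? no. Sum: 0
Gen 5: crossing 1x2. Both 1&5? no. Sum: 0
Gen 6: crossing 1x3. Both 1&5? no. Sum: 0
Gen 7: crossing 2x3. Both 1&5? no. Sum: 0
Gen 8: crossing 3x2. Both 1&5? no. Sum: 0
Gen 9: crossing 3x1. Both 1&5? no. Sum: 0
Gen 10: crossing 3x4. Both 1&5? no. Sum: 0
Gen 11: crossing 1x4. Both 1&5? no. Sum: 0
Gen 12: crossing 1x3. Both 1&5? no. Sum: 0

Answer: 0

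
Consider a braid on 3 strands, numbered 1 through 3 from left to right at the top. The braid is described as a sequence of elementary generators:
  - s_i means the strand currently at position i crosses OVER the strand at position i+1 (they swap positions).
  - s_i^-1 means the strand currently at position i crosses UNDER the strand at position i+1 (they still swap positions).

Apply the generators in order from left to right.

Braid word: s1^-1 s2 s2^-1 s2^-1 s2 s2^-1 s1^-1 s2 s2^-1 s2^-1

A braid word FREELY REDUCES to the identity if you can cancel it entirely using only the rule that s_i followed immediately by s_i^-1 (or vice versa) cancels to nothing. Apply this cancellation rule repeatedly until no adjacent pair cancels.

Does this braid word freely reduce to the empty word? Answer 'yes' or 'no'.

Gen 1 (s1^-1): push. Stack: [s1^-1]
Gen 2 (s2): push. Stack: [s1^-1 s2]
Gen 3 (s2^-1): cancels prior s2. Stack: [s1^-1]
Gen 4 (s2^-1): push. Stack: [s1^-1 s2^-1]
Gen 5 (s2): cancels prior s2^-1. Stack: [s1^-1]
Gen 6 (s2^-1): push. Stack: [s1^-1 s2^-1]
Gen 7 (s1^-1): push. Stack: [s1^-1 s2^-1 s1^-1]
Gen 8 (s2): push. Stack: [s1^-1 s2^-1 s1^-1 s2]
Gen 9 (s2^-1): cancels prior s2. Stack: [s1^-1 s2^-1 s1^-1]
Gen 10 (s2^-1): push. Stack: [s1^-1 s2^-1 s1^-1 s2^-1]
Reduced word: s1^-1 s2^-1 s1^-1 s2^-1

Answer: no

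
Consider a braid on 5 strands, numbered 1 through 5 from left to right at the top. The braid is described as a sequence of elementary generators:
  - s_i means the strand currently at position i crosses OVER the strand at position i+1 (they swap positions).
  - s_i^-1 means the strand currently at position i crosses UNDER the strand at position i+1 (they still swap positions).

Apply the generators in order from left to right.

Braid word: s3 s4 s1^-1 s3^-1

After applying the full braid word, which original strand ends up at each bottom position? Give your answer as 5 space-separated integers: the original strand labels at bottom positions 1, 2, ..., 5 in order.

Gen 1 (s3): strand 3 crosses over strand 4. Perm now: [1 2 4 3 5]
Gen 2 (s4): strand 3 crosses over strand 5. Perm now: [1 2 4 5 3]
Gen 3 (s1^-1): strand 1 crosses under strand 2. Perm now: [2 1 4 5 3]
Gen 4 (s3^-1): strand 4 crosses under strand 5. Perm now: [2 1 5 4 3]

Answer: 2 1 5 4 3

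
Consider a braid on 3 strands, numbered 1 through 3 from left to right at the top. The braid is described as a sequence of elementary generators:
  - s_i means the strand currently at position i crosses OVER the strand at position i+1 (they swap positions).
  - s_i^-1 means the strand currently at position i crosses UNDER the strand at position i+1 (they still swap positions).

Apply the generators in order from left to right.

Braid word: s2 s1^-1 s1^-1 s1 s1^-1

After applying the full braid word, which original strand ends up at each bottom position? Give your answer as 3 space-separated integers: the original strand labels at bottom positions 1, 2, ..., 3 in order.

Answer: 1 3 2

Derivation:
Gen 1 (s2): strand 2 crosses over strand 3. Perm now: [1 3 2]
Gen 2 (s1^-1): strand 1 crosses under strand 3. Perm now: [3 1 2]
Gen 3 (s1^-1): strand 3 crosses under strand 1. Perm now: [1 3 2]
Gen 4 (s1): strand 1 crosses over strand 3. Perm now: [3 1 2]
Gen 5 (s1^-1): strand 3 crosses under strand 1. Perm now: [1 3 2]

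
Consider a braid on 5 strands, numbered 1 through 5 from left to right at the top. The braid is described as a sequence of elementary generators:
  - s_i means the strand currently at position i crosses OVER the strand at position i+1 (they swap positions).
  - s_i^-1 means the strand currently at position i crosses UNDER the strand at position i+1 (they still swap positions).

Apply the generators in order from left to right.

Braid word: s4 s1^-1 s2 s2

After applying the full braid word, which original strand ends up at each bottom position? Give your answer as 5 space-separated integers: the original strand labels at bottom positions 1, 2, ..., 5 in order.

Answer: 2 1 3 5 4

Derivation:
Gen 1 (s4): strand 4 crosses over strand 5. Perm now: [1 2 3 5 4]
Gen 2 (s1^-1): strand 1 crosses under strand 2. Perm now: [2 1 3 5 4]
Gen 3 (s2): strand 1 crosses over strand 3. Perm now: [2 3 1 5 4]
Gen 4 (s2): strand 3 crosses over strand 1. Perm now: [2 1 3 5 4]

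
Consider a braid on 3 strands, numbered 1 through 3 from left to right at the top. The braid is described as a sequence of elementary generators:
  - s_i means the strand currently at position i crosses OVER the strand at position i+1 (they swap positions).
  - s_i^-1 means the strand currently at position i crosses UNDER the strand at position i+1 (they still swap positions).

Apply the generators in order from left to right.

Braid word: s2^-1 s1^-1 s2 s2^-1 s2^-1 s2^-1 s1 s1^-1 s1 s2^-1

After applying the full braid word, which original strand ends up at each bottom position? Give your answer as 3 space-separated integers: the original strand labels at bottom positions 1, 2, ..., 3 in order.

Gen 1 (s2^-1): strand 2 crosses under strand 3. Perm now: [1 3 2]
Gen 2 (s1^-1): strand 1 crosses under strand 3. Perm now: [3 1 2]
Gen 3 (s2): strand 1 crosses over strand 2. Perm now: [3 2 1]
Gen 4 (s2^-1): strand 2 crosses under strand 1. Perm now: [3 1 2]
Gen 5 (s2^-1): strand 1 crosses under strand 2. Perm now: [3 2 1]
Gen 6 (s2^-1): strand 2 crosses under strand 1. Perm now: [3 1 2]
Gen 7 (s1): strand 3 crosses over strand 1. Perm now: [1 3 2]
Gen 8 (s1^-1): strand 1 crosses under strand 3. Perm now: [3 1 2]
Gen 9 (s1): strand 3 crosses over strand 1. Perm now: [1 3 2]
Gen 10 (s2^-1): strand 3 crosses under strand 2. Perm now: [1 2 3]

Answer: 1 2 3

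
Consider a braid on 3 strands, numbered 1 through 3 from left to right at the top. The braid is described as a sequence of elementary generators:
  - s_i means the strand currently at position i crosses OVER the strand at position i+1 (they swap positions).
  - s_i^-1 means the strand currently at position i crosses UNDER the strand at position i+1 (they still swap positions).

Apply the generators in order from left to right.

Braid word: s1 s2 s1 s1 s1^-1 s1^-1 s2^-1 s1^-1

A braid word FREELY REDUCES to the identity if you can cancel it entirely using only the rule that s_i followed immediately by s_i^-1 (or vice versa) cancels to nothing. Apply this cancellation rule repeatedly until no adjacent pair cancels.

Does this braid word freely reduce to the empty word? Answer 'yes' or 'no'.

Answer: yes

Derivation:
Gen 1 (s1): push. Stack: [s1]
Gen 2 (s2): push. Stack: [s1 s2]
Gen 3 (s1): push. Stack: [s1 s2 s1]
Gen 4 (s1): push. Stack: [s1 s2 s1 s1]
Gen 5 (s1^-1): cancels prior s1. Stack: [s1 s2 s1]
Gen 6 (s1^-1): cancels prior s1. Stack: [s1 s2]
Gen 7 (s2^-1): cancels prior s2. Stack: [s1]
Gen 8 (s1^-1): cancels prior s1. Stack: []
Reduced word: (empty)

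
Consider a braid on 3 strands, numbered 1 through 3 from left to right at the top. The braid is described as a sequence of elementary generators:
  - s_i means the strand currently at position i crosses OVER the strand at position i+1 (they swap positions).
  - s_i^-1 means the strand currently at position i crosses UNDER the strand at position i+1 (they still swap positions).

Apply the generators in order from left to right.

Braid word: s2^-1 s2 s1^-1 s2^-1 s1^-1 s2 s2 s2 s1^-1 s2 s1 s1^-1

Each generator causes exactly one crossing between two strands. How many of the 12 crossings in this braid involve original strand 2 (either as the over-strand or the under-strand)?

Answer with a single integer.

Gen 1: crossing 2x3. Involves strand 2? yes. Count so far: 1
Gen 2: crossing 3x2. Involves strand 2? yes. Count so far: 2
Gen 3: crossing 1x2. Involves strand 2? yes. Count so far: 3
Gen 4: crossing 1x3. Involves strand 2? no. Count so far: 3
Gen 5: crossing 2x3. Involves strand 2? yes. Count so far: 4
Gen 6: crossing 2x1. Involves strand 2? yes. Count so far: 5
Gen 7: crossing 1x2. Involves strand 2? yes. Count so far: 6
Gen 8: crossing 2x1. Involves strand 2? yes. Count so far: 7
Gen 9: crossing 3x1. Involves strand 2? no. Count so far: 7
Gen 10: crossing 3x2. Involves strand 2? yes. Count so far: 8
Gen 11: crossing 1x2. Involves strand 2? yes. Count so far: 9
Gen 12: crossing 2x1. Involves strand 2? yes. Count so far: 10

Answer: 10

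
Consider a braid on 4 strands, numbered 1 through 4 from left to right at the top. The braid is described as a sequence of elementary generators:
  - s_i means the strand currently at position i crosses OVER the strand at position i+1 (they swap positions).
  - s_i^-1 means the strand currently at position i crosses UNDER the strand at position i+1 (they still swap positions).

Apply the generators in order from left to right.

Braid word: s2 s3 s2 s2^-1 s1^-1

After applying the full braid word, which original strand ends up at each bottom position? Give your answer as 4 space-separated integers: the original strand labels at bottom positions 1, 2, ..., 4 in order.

Answer: 3 1 4 2

Derivation:
Gen 1 (s2): strand 2 crosses over strand 3. Perm now: [1 3 2 4]
Gen 2 (s3): strand 2 crosses over strand 4. Perm now: [1 3 4 2]
Gen 3 (s2): strand 3 crosses over strand 4. Perm now: [1 4 3 2]
Gen 4 (s2^-1): strand 4 crosses under strand 3. Perm now: [1 3 4 2]
Gen 5 (s1^-1): strand 1 crosses under strand 3. Perm now: [3 1 4 2]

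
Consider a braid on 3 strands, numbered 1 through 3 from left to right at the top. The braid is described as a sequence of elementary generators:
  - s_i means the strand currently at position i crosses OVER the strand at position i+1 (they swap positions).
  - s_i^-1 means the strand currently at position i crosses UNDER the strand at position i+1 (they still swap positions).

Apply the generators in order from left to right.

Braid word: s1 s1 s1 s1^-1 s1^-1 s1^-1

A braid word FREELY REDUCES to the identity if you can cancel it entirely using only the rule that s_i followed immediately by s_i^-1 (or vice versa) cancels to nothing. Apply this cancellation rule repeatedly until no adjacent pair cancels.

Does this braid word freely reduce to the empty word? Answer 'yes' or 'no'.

Gen 1 (s1): push. Stack: [s1]
Gen 2 (s1): push. Stack: [s1 s1]
Gen 3 (s1): push. Stack: [s1 s1 s1]
Gen 4 (s1^-1): cancels prior s1. Stack: [s1 s1]
Gen 5 (s1^-1): cancels prior s1. Stack: [s1]
Gen 6 (s1^-1): cancels prior s1. Stack: []
Reduced word: (empty)

Answer: yes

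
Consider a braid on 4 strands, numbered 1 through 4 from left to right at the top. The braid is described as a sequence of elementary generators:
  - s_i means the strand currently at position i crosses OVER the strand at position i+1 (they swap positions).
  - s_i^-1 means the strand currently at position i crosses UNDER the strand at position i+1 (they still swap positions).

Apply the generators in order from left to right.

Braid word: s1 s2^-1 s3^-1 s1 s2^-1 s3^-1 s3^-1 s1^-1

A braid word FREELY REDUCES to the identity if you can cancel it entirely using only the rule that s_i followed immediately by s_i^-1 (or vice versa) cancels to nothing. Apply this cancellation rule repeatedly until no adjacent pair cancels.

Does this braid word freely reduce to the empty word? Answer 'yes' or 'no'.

Answer: no

Derivation:
Gen 1 (s1): push. Stack: [s1]
Gen 2 (s2^-1): push. Stack: [s1 s2^-1]
Gen 3 (s3^-1): push. Stack: [s1 s2^-1 s3^-1]
Gen 4 (s1): push. Stack: [s1 s2^-1 s3^-1 s1]
Gen 5 (s2^-1): push. Stack: [s1 s2^-1 s3^-1 s1 s2^-1]
Gen 6 (s3^-1): push. Stack: [s1 s2^-1 s3^-1 s1 s2^-1 s3^-1]
Gen 7 (s3^-1): push. Stack: [s1 s2^-1 s3^-1 s1 s2^-1 s3^-1 s3^-1]
Gen 8 (s1^-1): push. Stack: [s1 s2^-1 s3^-1 s1 s2^-1 s3^-1 s3^-1 s1^-1]
Reduced word: s1 s2^-1 s3^-1 s1 s2^-1 s3^-1 s3^-1 s1^-1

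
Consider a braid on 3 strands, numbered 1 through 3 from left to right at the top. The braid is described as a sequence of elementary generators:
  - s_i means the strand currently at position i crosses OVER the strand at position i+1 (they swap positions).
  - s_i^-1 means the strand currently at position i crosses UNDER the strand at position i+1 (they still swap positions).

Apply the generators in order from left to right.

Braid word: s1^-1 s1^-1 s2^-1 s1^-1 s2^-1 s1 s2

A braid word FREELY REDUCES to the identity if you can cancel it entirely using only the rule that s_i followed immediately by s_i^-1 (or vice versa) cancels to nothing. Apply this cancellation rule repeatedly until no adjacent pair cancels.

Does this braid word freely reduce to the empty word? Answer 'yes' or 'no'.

Gen 1 (s1^-1): push. Stack: [s1^-1]
Gen 2 (s1^-1): push. Stack: [s1^-1 s1^-1]
Gen 3 (s2^-1): push. Stack: [s1^-1 s1^-1 s2^-1]
Gen 4 (s1^-1): push. Stack: [s1^-1 s1^-1 s2^-1 s1^-1]
Gen 5 (s2^-1): push. Stack: [s1^-1 s1^-1 s2^-1 s1^-1 s2^-1]
Gen 6 (s1): push. Stack: [s1^-1 s1^-1 s2^-1 s1^-1 s2^-1 s1]
Gen 7 (s2): push. Stack: [s1^-1 s1^-1 s2^-1 s1^-1 s2^-1 s1 s2]
Reduced word: s1^-1 s1^-1 s2^-1 s1^-1 s2^-1 s1 s2

Answer: no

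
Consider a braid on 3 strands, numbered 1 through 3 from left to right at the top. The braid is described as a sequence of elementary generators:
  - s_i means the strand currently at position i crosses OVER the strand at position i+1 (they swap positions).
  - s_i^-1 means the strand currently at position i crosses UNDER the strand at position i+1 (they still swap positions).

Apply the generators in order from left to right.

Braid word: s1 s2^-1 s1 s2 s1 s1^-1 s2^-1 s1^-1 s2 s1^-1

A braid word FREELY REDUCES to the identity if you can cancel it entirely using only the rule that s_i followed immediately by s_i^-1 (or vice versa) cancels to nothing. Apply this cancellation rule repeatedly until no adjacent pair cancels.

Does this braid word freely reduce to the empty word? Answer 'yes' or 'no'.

Answer: yes

Derivation:
Gen 1 (s1): push. Stack: [s1]
Gen 2 (s2^-1): push. Stack: [s1 s2^-1]
Gen 3 (s1): push. Stack: [s1 s2^-1 s1]
Gen 4 (s2): push. Stack: [s1 s2^-1 s1 s2]
Gen 5 (s1): push. Stack: [s1 s2^-1 s1 s2 s1]
Gen 6 (s1^-1): cancels prior s1. Stack: [s1 s2^-1 s1 s2]
Gen 7 (s2^-1): cancels prior s2. Stack: [s1 s2^-1 s1]
Gen 8 (s1^-1): cancels prior s1. Stack: [s1 s2^-1]
Gen 9 (s2): cancels prior s2^-1. Stack: [s1]
Gen 10 (s1^-1): cancels prior s1. Stack: []
Reduced word: (empty)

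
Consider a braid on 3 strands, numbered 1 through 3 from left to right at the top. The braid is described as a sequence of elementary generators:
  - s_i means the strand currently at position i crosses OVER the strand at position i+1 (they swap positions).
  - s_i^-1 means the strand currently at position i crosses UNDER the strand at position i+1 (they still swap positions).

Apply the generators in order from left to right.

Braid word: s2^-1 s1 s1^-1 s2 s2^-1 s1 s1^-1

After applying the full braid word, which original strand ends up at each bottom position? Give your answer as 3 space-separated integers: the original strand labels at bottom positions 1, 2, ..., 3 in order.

Gen 1 (s2^-1): strand 2 crosses under strand 3. Perm now: [1 3 2]
Gen 2 (s1): strand 1 crosses over strand 3. Perm now: [3 1 2]
Gen 3 (s1^-1): strand 3 crosses under strand 1. Perm now: [1 3 2]
Gen 4 (s2): strand 3 crosses over strand 2. Perm now: [1 2 3]
Gen 5 (s2^-1): strand 2 crosses under strand 3. Perm now: [1 3 2]
Gen 6 (s1): strand 1 crosses over strand 3. Perm now: [3 1 2]
Gen 7 (s1^-1): strand 3 crosses under strand 1. Perm now: [1 3 2]

Answer: 1 3 2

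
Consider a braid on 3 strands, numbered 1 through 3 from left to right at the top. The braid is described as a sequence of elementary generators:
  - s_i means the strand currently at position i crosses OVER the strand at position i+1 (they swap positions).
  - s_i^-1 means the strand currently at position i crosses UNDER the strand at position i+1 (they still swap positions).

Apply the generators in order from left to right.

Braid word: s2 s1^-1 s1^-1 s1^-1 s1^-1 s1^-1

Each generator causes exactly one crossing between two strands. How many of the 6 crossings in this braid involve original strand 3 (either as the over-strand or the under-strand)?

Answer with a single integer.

Gen 1: crossing 2x3. Involves strand 3? yes. Count so far: 1
Gen 2: crossing 1x3. Involves strand 3? yes. Count so far: 2
Gen 3: crossing 3x1. Involves strand 3? yes. Count so far: 3
Gen 4: crossing 1x3. Involves strand 3? yes. Count so far: 4
Gen 5: crossing 3x1. Involves strand 3? yes. Count so far: 5
Gen 6: crossing 1x3. Involves strand 3? yes. Count so far: 6

Answer: 6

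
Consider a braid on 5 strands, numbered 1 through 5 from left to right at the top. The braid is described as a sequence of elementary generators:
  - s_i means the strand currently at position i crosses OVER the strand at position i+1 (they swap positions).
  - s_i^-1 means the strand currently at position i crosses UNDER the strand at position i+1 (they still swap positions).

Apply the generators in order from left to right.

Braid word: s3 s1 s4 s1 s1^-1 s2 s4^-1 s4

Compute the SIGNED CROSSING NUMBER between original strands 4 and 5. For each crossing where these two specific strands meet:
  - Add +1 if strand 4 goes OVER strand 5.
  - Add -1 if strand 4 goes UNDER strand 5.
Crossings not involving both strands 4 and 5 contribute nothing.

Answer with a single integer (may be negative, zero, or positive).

Gen 1: crossing 3x4. Both 4&5? no. Sum: 0
Gen 2: crossing 1x2. Both 4&5? no. Sum: 0
Gen 3: crossing 3x5. Both 4&5? no. Sum: 0
Gen 4: crossing 2x1. Both 4&5? no. Sum: 0
Gen 5: crossing 1x2. Both 4&5? no. Sum: 0
Gen 6: crossing 1x4. Both 4&5? no. Sum: 0
Gen 7: crossing 5x3. Both 4&5? no. Sum: 0
Gen 8: crossing 3x5. Both 4&5? no. Sum: 0

Answer: 0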